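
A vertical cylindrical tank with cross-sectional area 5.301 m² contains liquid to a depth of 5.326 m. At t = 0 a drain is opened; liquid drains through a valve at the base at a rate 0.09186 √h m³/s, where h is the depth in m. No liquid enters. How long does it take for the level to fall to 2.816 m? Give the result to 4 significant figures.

72.68 s

A dh/dt = −Q_out = −0.09186 √h.
Separate and integrate: 2(√h − √h₀) = −(0.09186/A) t.
t = 2A(√h₀ − √h)/0.09186 = 2·5.301·(√5.326 − √2.816)/0.09186
  = 10.6020 × (2.30781 − 1.67809) / 0.09186 = 72.6788 s.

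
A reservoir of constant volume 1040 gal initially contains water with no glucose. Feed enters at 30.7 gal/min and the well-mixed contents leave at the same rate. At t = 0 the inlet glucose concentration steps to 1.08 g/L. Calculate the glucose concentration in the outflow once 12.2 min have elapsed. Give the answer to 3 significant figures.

Unsteady species balance (constant V, well mixed): V dC/dt = Q(C_in − C).
So dC/dt = (C_in − C)/τ with τ = V/Q = 1040/30.7 = 33.876 min.
C approaches C_in exponentially: C(t) = C_in + (C₀ − C_in) e^(−t/τ).
C(12.2) = 1.08 + (0 − 1.08)·e^(−12.2/33.876) = 1.08 + (-1.0800)·0.69758 = 0.32661 g/L.

0.327 g/L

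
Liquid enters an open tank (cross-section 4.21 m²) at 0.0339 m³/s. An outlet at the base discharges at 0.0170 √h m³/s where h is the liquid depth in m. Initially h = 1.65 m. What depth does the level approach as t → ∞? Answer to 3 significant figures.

Level balance: A dh/dt = 0.0339 − 0.0170 √h. Setting dh/dt = 0:
Q_in = 0.0170 √h_ss ⇒ √h_ss = 0.0339/0.0170 = 1.9941.
h_ss = 1.9941² = 3.9765 m. (Since h₀ = 1.65 m < h_ss, the level will rise toward this value.)

3.98 m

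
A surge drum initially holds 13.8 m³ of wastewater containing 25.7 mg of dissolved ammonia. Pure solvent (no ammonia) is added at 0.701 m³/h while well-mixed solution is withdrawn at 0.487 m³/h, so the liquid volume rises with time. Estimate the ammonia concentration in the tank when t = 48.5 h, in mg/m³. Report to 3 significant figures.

0.297 mg/m³

Let m(t) be the amount of ammonia. Volume: V(t) = V₀ + (Q_in − Q_out) t = 13.8 + 0.21400 t; V(48.5) = 24.179 m³.
No ammonia enters, so dm/dt = −Q_out · (m/V).
dm/m = −Q_out dt/(V₀ + 0.21400 t); integrating gives ln(m/m₀) = −(Q_out/(Q_in−Q_out)) ln(V/V₀).
m = m₀ (V₀/V)^(Q_out/(Q_in−Q_out)) = 25.7 × (13.8/24.179)^(2.2757) = 7.1724 mg.
C = m/V = 7.1724/24.179 = 0.29664 mg/m³.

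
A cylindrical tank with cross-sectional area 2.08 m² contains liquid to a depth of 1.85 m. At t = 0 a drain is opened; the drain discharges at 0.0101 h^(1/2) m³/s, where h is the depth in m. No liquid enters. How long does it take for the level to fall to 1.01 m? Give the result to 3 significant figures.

146 s

With no inflow, A dh/dt = −0.0101 √h.
This is separable: 2 d(√h)/dt = −0.0101/A, so √h = √h₀ − (0.0101/(2A)) t.
t = 2A(√h₀ − √h)/0.0101 = 2·2.08·(√1.85 − √1.01)/0.0101
  = 4.1600 × (1.3601 − 1.0050) / 0.0101 = 146.28 s.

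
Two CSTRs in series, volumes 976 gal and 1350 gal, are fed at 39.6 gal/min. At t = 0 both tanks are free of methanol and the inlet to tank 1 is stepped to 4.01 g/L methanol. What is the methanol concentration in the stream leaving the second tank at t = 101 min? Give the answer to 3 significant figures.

Species balance on tank i: dCᵢ/dt = (Cᵢ₋₁ − Cᵢ)/τᵢ with τᵢ = Vᵢ/Q.
τ₁ = 976/39.6 = 24.646 min; τ₂ = 1350/39.6 = 34.091 min.
Tank 1: C₁ = C_in(1 − e^(−t/τ₁)). Tank 2 (τ₁ ≠ τ₂): C₂ = C_in[1 − (τ₁ e^(−t/τ₁) − τ₂ e^(−t/τ₂))/(τ₁ − τ₂)].
At t = 101: e^(−t/τ₁) = 0.016607, e^(−t/τ₂) = 0.051681.
C₂ = 4.01·[1 − (24.646·0.016607 − 34.091·0.051681)/(-9.4444)] = 4.01·0.85679 = 3.4357 g/L.

3.44 g/L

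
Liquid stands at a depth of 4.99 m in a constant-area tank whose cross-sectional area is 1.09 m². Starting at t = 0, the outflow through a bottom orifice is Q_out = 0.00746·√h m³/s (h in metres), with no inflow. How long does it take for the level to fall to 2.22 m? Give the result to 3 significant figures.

217 s

A dh/dt = −Q_out = −0.00746 √h.
∫ h^(−1/2) dh = −(0.00746/A) ∫ dt, giving 2√h = 2√h₀ − (0.00746/A) t.
t = 2A(√h₀ − √h)/0.00746 = 2·1.09·(√4.99 − √2.22)/0.00746
  = 2.1800 × (2.2338 − 1.4900) / 0.00746 = 217.38 s.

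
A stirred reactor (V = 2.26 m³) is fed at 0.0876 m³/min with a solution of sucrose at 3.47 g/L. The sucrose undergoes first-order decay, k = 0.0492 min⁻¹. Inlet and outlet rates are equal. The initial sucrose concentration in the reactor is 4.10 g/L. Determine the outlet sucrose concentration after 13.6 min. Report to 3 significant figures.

2.31 g/L

V dC/dt = Q(C_in − C) − k V C.
This is linear with rate a = Q/V + k = 0.087961 min⁻¹.
C_ss = Q C_in/(Q + kV) = 1.5291 g/L; C(t) = C_ss + (C₀ − C_ss) e^(−a t).
C(13.6) = 1.5291 + (2.5709)·e^(−0.087961·13.6) = 1.5291 + (2.5709)·0.30232 = 2.3063 g/L.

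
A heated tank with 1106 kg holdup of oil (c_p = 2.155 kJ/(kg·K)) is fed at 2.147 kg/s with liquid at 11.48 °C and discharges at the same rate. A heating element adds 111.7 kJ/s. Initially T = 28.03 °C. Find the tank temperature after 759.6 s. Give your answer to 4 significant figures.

33.88 °C

Energy balance: M c_p dT/dt = ṁ c_p (T_in − T) + 111.7.
τ = M/ṁ = 515.137 s; T_ss = T_in + Q̇/(ṁ c_p) = 11.48 + 111.7/(2.147·2.155) = 35.6220 °C.
Solution: T(t) = T_ss + (T₀ − T_ss) e^(−t/τ).
T(759.6) = 35.6220 + (-7.59203)·e^(−759.6/515.137) = 35.6220 + (-7.59203)·0.228880 = 33.8844 °C.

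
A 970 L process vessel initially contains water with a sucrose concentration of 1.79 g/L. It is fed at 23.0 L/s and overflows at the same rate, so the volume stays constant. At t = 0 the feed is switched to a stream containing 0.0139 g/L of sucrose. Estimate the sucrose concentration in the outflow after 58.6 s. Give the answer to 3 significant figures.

0.457 g/L

Accumulation = in − out for the solute gives V dC/dt = Q(C_in − C).
Rewrite as dC/dt + C/τ = C_in/τ, τ = V/Q = 42.174 s.
Integrating: C(t) = C_in + (C₀ − C_in) e^(−t/τ).
C(58.6) = 0.0139 + (1.79 − 0.0139)·e^(−58.6/42.174) = 0.0139 + (1.7761)·0.24920 = 0.45651 g/L.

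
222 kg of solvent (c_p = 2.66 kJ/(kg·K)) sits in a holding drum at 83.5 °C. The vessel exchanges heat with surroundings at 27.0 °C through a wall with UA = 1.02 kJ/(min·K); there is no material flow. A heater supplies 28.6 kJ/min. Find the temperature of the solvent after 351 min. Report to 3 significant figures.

Lumped-capacitance energy balance: M c_p dT/dt = UA(T_amb − T) + Q̇.
dT/dt = (T_ss − T)/τ with T_ss = T_amb + Q̇/UA = 27.0 + 28.6/1.02 = 55.039 °C, τ = M c_p/UA = 222·2.66/1.02 = 578.94 min.
Integrating: T(t) = T_ss + (T₀ − T_ss) e^(−t/τ).
T(351) = 55.039 + (28.461)·0.54538 = 70.561 °C.

70.6 °C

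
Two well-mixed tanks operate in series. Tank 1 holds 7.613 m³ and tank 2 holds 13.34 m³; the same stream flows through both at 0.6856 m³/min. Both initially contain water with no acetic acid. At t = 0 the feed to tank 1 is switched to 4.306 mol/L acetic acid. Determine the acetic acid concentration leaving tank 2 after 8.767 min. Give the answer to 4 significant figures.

0.5133 mol/L

Species balance on tank i: dCᵢ/dt = (Cᵢ₋₁ − Cᵢ)/τᵢ with τᵢ = Vᵢ/Q.
τ₁ = 7.613/0.6856 = 11.1041 min; τ₂ = 13.34/0.6856 = 19.4574 min.
Solving the cascade with C₁(0)=C₂(0)=0 gives C₂(t) = C_in[1 − (τ₁ e^(−t/τ₁) − τ₂ e^(−t/τ₂))/(τ₁ − τ₂)].
At t = 8.767: e^(−t/τ₁) = 0.454060, e^(−t/τ₂) = 0.637262.
C₂ = 4.306·[1 − (11.1041·0.454060 − 19.4574·0.637262)/(-8.35327)] = 4.306·0.119204 = 0.513293 mol/L.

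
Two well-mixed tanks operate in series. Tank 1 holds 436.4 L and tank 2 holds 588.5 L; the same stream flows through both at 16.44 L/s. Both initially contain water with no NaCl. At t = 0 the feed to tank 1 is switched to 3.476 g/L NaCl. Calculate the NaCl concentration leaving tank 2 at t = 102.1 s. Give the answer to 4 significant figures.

Species balance on tank i: dCᵢ/dt = (Cᵢ₋₁ − Cᵢ)/τᵢ with τᵢ = Vᵢ/Q.
τ₁ = 436.4/16.44 = 26.5450 s; τ₂ = 588.5/16.44 = 35.7968 s.
Solving the cascade with C₁(0)=C₂(0)=0 gives C₂(t) = C_in[1 − (τ₁ e^(−t/τ₁) − τ₂ e^(−t/τ₂))/(τ₁ − τ₂)].
At t = 102.1: e^(−t/τ₁) = 0.0213587, e^(−t/τ₂) = 0.0577168.
C₂ = 3.476·[1 − (26.5450·0.0213587 − 35.7968·0.0577168)/(-9.25182)] = 3.476·0.837966 = 2.91277 g/L.

2.913 g/L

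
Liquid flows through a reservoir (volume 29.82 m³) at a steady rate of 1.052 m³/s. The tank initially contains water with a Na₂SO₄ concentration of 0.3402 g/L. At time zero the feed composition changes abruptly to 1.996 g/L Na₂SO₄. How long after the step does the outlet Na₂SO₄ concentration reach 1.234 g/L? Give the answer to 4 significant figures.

Accumulation = in − out for the solute gives V dC/dt = Q(C_in − C), so τ = V/Q = 28.3460 s.
C(t) = C_in + (C₀ − C_in) e^(−t/τ). Set C = 1.234 and solve for t:
e^(−t/τ) = (C − C_in)/(C₀ − C_in) = (1.234 − 1.996)/(0.3402 − 1.996) = 0.460201
t = −τ ln(…) = 28.3460 × 0.776093 = 21.9991 s.

22.00 s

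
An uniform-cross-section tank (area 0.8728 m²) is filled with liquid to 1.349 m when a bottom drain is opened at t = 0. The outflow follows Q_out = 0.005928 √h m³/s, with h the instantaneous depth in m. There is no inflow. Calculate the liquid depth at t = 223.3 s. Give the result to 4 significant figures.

0.1625 m

Mass balance (ρ constant): A dh/dt = −0.005928 √h.
Separate and integrate: 2(√h − √h₀) = −(0.005928/A) t.
√h = √1.349 − 0.005928·223.3/(2·0.8728) = 1.16146 − 0.758319 = 0.403145.
h = 0.403145² = 0.162526 m.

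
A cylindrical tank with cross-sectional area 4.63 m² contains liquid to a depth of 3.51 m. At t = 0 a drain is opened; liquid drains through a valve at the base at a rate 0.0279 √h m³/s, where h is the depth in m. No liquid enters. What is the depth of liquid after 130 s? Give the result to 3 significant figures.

A dh/dt = −Q_out = −0.0279 √h.
Separate and integrate: 2(√h − √h₀) = −(0.0279/A) t.
√h = √3.51 − 0.0279·130/(2·4.63) = 1.8735 − 0.39168 = 1.4818.
h = 1.4818² = 2.1958 m.

2.20 m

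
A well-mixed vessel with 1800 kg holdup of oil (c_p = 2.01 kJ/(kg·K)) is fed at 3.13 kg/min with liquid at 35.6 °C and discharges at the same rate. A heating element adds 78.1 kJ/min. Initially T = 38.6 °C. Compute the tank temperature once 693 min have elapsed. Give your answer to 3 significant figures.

45.2 °C

Heat balance on the well-mixed liquid: M c_p dT/dt = ṁ c_p (T_in − T) + 78.1.
τ = M/ṁ = 575.08 min; T_ss = T_in + Q̇/(ṁ c_p) = 35.6 + 78.1/(3.13·2.01) = 48.014 °C.
This is linear first-order; T(t) = T_ss + (T₀ − T_ss) e^(−t/τ).
T(693) = 48.014 + (-9.4140)·e^(−693/575.08) = 48.014 + (-9.4140)·0.29968 = 45.193 °C.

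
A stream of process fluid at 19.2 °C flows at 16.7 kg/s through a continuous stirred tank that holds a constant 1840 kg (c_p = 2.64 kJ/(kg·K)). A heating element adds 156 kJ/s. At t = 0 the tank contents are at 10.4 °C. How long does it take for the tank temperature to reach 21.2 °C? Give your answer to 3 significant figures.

229 s

First-law balance (no shaft work): M c_p dT/dt = ṁ c_p (T_in − T) + 156.
τ = M/ṁ = 110.18 s; T_ss = T_in + Q̇/(ṁ c_p) = 22.738 °C.
T(t) = T_ss + (T₀ − T_ss) e^(−t/τ). Set T = 21.2:
e^(−t/τ) = (21.2 − 22.738)/(10.4 − 22.738) = 0.12468
t = −110.18 · ln(0.12468) = 229.39 s.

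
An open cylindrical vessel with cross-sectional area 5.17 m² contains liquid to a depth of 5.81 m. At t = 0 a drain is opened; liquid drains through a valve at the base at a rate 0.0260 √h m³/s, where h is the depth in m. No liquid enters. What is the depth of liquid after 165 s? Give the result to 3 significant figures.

With no inflow, A dh/dt = −0.0260 √h.
Separate and integrate: 2(√h − √h₀) = −(0.0260/A) t.
√h = √5.81 − 0.0260·165/(2·5.17) = 2.4104 − 0.41489 = 1.9955.
h = 1.9955² = 3.9820 m.

3.98 m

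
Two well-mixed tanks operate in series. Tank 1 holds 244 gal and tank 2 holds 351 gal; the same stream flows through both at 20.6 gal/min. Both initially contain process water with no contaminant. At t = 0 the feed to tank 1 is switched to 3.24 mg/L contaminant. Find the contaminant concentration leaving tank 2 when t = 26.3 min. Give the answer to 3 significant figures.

1.77 mg/L

Each tank obeys Vᵢ dCᵢ/dt = Q(Cᵢ₋₁ − Cᵢ), so τᵢ = Vᵢ/Q.
τ₁ = 244/20.6 = 11.845 min; τ₂ = 351/20.6 = 17.039 min.
Tank 1: C₁ = C_in(1 − e^(−t/τ₁)). Tank 2 (τ₁ ≠ τ₂): C₂ = C_in[1 − (τ₁ e^(−t/τ₁) − τ₂ e^(−t/τ₂))/(τ₁ − τ₂)].
At t = 26.3: e^(−t/τ₁) = 0.10856, e^(−t/τ₂) = 0.21363.
C₂ = 3.24·[1 − (11.845·0.10856 − 17.039·0.21363)/(-5.1942)] = 3.24·0.54680 = 1.7716 mg/L.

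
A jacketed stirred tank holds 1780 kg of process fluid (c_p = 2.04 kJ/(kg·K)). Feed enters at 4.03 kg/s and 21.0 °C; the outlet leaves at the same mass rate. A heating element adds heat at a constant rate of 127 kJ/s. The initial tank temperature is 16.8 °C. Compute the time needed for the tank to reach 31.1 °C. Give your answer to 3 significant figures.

575 s

Heat balance on the well-mixed liquid: M c_p dT/dt = ṁ c_p (T_in − T) + 127.
τ = M/ṁ = 441.69 s; T_ss = T_in + Q̇/(ṁ c_p) = 36.448 °C.
T(t) = T_ss + (T₀ − T_ss) e^(−t/τ). Set T = 31.1:
e^(−t/τ) = (31.1 − 36.448)/(16.8 − 36.448) = 0.27219
t = −441.69 · ln(0.27219) = 574.75 s.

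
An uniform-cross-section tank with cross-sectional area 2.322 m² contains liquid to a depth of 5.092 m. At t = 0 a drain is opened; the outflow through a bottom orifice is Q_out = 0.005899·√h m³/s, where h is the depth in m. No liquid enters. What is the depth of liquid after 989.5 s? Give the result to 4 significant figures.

With no inflow, A dh/dt = −0.005899 √h.
Separate and integrate: 2(√h − √h₀) = −(0.005899/A) t.
√h = √5.092 − 0.005899·989.5/(2·2.322) = 2.25655 − 1.25690 = 0.999642.
h = 0.999642² = 0.999285 m.

0.9993 m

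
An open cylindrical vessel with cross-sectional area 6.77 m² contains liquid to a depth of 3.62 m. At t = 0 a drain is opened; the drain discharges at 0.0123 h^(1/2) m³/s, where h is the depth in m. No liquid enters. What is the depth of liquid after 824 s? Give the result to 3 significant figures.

Mass balance (ρ constant): A dh/dt = −0.0123 √h.
Separate and integrate: 2(√h − √h₀) = −(0.0123/A) t.
√h = √3.62 − 0.0123·824/(2·6.77) = 1.9026 − 0.74854 = 1.1541.
h = 1.1541² = 1.3319 m.

1.33 m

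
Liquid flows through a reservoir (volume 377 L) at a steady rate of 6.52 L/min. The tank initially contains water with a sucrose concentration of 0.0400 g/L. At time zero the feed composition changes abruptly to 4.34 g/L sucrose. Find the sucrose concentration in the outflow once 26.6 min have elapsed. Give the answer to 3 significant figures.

1.63 g/L

Accumulation = in − out for the solute gives V dC/dt = Q(C_in − C).
Rewrite as dC/dt + C/τ = C_in/τ, τ = V/Q = 57.822 min.
C approaches C_in exponentially: C(t) = C_in + (C₀ − C_in) e^(−t/τ).
C(26.6) = 4.34 + (0.0400 − 4.34)·e^(−26.6/57.822) = 4.34 + (-4.3000)·0.63126 = 1.6256 g/L.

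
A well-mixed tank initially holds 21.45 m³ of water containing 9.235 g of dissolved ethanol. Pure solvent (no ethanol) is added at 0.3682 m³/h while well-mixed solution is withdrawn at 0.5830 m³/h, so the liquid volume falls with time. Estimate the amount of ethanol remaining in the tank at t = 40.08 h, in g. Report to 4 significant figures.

2.294 g

Let m(t) be the amount of ethanol. Volume: V(t) = V₀ + (Q_in − Q_out) t = 21.45 − 0.214800 t; V(40.08) = 12.8408 m³.
Solute balance: dm/dt = 0 − Q_out C = −Q_out m/V(t).
dm/m = −Q_out dt/(V₀ − 0.214800 t); integrating gives ln(m/m₀) = −(Q_out/(Q_in−Q_out)) ln(V/V₀).
m = m₀ (V₀/V)^(Q_out/(Q_in−Q_out)) = 9.235 × (21.45/12.8408)^(-2.71415) = 2.29419 g.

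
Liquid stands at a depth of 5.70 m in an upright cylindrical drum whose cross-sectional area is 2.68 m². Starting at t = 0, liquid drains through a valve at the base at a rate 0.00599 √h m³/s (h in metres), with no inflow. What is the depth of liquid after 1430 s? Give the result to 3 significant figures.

0.623 m

Accumulation of liquid (constant cross-section A): A dh/dt = −0.00599 √h.
Separate and integrate: 2(√h − √h₀) = −(0.00599/A) t.
√h = √5.70 − 0.00599·1430/(2·2.68) = 2.3875 − 1.5981 = 0.78939.
h = 0.78939² = 0.62313 m.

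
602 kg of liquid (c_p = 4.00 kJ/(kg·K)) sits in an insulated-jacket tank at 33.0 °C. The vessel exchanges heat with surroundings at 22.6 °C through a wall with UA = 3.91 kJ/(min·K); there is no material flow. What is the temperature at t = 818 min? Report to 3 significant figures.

Lumped-capacitance energy balance: M c_p dT/dt = UA(T_amb − T).
dT/dt = (T_ss − T)/τ with T_ss = T_amb = 22.600 °C, τ = M c_p/UA = 602·4.00/3.91 = 615.86 min.
T approaches T_ss exponentially: T(t) = T_ss + (T₀ − T_ss) e^(−t/τ).
T(818) = 22.600 + (10.400)·0.26495 = 25.355 °C.

25.4 °C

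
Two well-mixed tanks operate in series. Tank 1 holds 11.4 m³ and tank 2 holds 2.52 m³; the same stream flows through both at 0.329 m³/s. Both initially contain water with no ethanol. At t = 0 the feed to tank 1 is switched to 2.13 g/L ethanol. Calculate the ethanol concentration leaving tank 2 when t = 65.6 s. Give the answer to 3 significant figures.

Each tank obeys Vᵢ dCᵢ/dt = Q(Cᵢ₋₁ − Cᵢ), so τᵢ = Vᵢ/Q.
τ₁ = 11.4/0.329 = 34.650 s; τ₂ = 2.52/0.329 = 7.6596 s.
Tank 1: C₁ = C_in(1 − e^(−t/τ₁)). Tank 2 (τ₁ ≠ τ₂): C₂ = C_in[1 − (τ₁ e^(−t/τ₁) − τ₂ e^(−t/τ₂))/(τ₁ − τ₂)].
At t = 65.6: e^(−t/τ₁) = 0.15059, e^(−t/τ₂) = 0.00019077.
C₂ = 2.13·[1 − (34.650·0.15059 − 7.6596·0.00019077)/(26.991)] = 2.13·0.80673 = 1.7183 g/L.

1.72 g/L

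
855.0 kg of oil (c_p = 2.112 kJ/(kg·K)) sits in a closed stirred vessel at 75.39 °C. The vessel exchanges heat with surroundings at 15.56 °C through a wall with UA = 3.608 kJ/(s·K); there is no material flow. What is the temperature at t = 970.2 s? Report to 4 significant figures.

Lumped-capacitance energy balance: M c_p dT/dt = UA(T_amb − T).
dT/dt = (T_ss − T)/τ with T_ss = T_amb = 15.5600 °C, τ = M c_p/UA = 855.0·2.112/3.608 = 500.488 s.
T approaches T_ss exponentially: T(t) = T_ss + (T₀ − T_ss) e^(−t/τ).
T(970.2) = 15.5600 + (59.8300)·0.143918 = 24.1706 °C.

24.17 °C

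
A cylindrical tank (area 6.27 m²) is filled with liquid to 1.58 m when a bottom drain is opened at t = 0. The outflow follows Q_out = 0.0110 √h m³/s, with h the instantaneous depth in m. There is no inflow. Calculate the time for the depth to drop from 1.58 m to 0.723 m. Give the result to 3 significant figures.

464 s

With no inflow, A dh/dt = −0.0110 √h.
∫ h^(−1/2) dh = −(0.0110/A) ∫ dt, giving 2√h = 2√h₀ − (0.0110/A) t.
t = 2A(√h₀ − √h)/0.0110 = 2·6.27·(√1.58 − √0.723)/0.0110
  = 12.540 × (1.2570 − 0.85029) / 0.0110 = 463.62 s.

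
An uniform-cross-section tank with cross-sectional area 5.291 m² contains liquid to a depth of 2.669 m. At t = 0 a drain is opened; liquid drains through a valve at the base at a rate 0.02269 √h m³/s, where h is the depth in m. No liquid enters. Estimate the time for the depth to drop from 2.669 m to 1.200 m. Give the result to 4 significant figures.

251.0 s

A dh/dt = −Q_out = −0.02269 √h.
This is separable: 2 d(√h)/dt = −0.02269/A, so √h = √h₀ − (0.02269/(2A)) t.
t = 2A(√h₀ − √h)/0.02269 = 2·5.291·(√2.669 − √1.200)/0.02269
  = 10.5820 × (1.63371 − 1.09545) / 0.02269 = 251.031 s.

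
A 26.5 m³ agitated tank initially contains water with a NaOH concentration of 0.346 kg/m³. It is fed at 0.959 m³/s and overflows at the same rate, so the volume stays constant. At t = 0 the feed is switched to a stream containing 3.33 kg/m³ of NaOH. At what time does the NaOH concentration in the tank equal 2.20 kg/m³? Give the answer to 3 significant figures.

Accumulation = in − out for the solute gives V dC/dt = Q(C_in − C), so τ = V/Q = 27.633 s.
C(t) = C_in + (C₀ − C_in) e^(−t/τ). Set C = 2.20 and solve for t:
e^(−t/τ) = (C − C_in)/(C₀ − C_in) = (2.20 − 3.33)/(0.346 − 3.33) = 0.37869
t = −τ ln(…) = 27.633 × 0.97105 = 26.833 s.

26.8 s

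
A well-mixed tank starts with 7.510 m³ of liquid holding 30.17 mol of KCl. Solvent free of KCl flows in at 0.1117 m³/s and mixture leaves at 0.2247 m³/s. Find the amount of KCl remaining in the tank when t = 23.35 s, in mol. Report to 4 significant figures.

12.76 mol

Let m(t) be the amount of KCl. Volume: V(t) = V₀ + (Q_in − Q_out) t = 7.510 − 0.113000 t; V(23.35) = 4.87145 m³.
No KCl enters, so dm/dt = −Q_out · (m/V).
Separate: dm/m = −Q_out dt/V(t) ⇒ ln(m/m₀) = −(Q_out/(Q_in−Q_out)) ln(V/V₀).
m = m₀ (V₀/V)^(Q_out/(Q_in−Q_out)) = 30.17 × (7.510/4.87145)^(-1.98850) = 12.7578 mol.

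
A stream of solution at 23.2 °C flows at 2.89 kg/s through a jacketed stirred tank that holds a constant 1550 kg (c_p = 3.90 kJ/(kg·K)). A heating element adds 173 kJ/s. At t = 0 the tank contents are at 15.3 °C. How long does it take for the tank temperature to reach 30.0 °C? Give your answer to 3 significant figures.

537 s

M c_p dT/dt = ṁ c_p (T_in − T) + Q̇.
τ = M/ṁ = 536.33 s; T_ss = T_in + Q̇/(ṁ c_p) = 38.549 °C.
T(t) = T_ss + (T₀ − T_ss) e^(−t/τ). Set T = 30.0:
e^(−t/τ) = (30.0 − 38.549)/(15.3 − 38.549) = 0.36772
t = −536.33 · ln(0.36772) = 536.57 s.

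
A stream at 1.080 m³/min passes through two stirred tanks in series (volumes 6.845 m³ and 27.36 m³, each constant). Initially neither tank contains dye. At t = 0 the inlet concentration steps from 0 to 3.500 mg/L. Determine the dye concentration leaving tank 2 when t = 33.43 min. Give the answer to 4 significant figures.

2.259 mg/L

Time constants: τᵢ = Vᵢ/Q for each well-mixed tank.
τ₁ = 6.845/1.080 = 6.33796 min; τ₂ = 27.36/1.080 = 25.3333 min.
Tank 1: C₁ = C_in(1 − e^(−t/τ₁)). Tank 2 (τ₁ ≠ τ₂): C₂ = C_in[1 − (τ₁ e^(−t/τ₁) − τ₂ e^(−t/τ₂))/(τ₁ − τ₂)].
At t = 33.43: e^(−t/τ₁) = 0.00512018, e^(−t/τ₂) = 0.267241.
C₂ = 3.500·[1 − (6.33796·0.00512018 − 25.3333·0.267241)/(-18.9954)] = 3.500·0.645301 = 2.25855 mg/L.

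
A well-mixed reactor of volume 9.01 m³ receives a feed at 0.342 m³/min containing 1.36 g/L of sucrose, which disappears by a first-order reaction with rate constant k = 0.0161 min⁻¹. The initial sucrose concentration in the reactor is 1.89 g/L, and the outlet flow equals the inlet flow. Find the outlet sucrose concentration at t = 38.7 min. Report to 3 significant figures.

Species balance: V dC/dt = Q C_in − Q C − k V C.
dC/dt = (Q/V) C_in − (Q/V + k) C; effective rate a = Q/V + k = 0.037958 + 0.0161 = 0.054058 min⁻¹.
C_ss = Q C_in/(Q + kV) = 0.95495 g/L; C(t) = C_ss + (C₀ − C_ss) e^(−a t).
C(38.7) = 0.95495 + (0.93505)·e^(−0.054058·38.7) = 0.95495 + (0.93505)·0.12344 = 1.0704 g/L.

1.07 g/L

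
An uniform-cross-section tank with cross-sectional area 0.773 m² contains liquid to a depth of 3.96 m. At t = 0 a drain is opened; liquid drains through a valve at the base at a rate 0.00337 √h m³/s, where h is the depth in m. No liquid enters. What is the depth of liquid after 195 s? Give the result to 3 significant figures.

2.45 m

With no inflow, A dh/dt = −0.00337 √h.
∫ h^(−1/2) dh = −(0.00337/A) ∫ dt, giving 2√h = 2√h₀ − (0.00337/A) t.
√h = √3.96 − 0.00337·195/(2·0.773) = 1.9900 − 0.42506 = 1.5649.
h = 1.5649² = 2.4489 m.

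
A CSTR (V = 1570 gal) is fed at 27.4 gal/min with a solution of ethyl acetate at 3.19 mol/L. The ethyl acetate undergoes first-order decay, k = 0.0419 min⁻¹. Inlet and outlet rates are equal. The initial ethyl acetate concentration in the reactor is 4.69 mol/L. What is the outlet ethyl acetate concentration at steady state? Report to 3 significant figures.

0.938 mol/L

Accumulation = in − out − consumed: V dC/dt = Q C_in − Q C − k V C.
Steady state (dC/dt = 0): C_ss = Q C_in/(Q + kV) = C_in/(1 + kV/Q).
C_ss = 27.4·3.19/(27.4 + 0.0419·1570) = 87.406/93.183 = 0.93800 mol/L.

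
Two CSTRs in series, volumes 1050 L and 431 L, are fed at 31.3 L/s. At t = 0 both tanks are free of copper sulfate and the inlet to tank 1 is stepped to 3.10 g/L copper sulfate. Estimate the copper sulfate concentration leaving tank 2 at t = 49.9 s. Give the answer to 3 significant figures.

Each tank obeys Vᵢ dCᵢ/dt = Q(Cᵢ₋₁ − Cᵢ), so τᵢ = Vᵢ/Q.
τ₁ = 1050/31.3 = 33.546 s; τ₂ = 431/31.3 = 13.770 s.
Tank 1: C₁ = C_in(1 − e^(−t/τ₁)). Tank 2 (τ₁ ≠ τ₂): C₂ = C_in[1 − (τ₁ e^(−t/τ₁) − τ₂ e^(−t/τ₂))/(τ₁ − τ₂)].
At t = 49.9: e^(−t/τ₁) = 0.22594, e^(−t/τ₂) = 0.026680.
C₂ = 3.10·[1 − (33.546·0.22594 − 13.770·0.026680)/(19.776)] = 3.10·0.63532 = 1.9695 g/L.

1.97 g/L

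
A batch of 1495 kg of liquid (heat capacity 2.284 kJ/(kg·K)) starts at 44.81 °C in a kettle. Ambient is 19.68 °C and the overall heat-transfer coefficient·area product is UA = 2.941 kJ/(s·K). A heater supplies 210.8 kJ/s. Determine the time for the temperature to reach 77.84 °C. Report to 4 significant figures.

1436 s

Lumped-capacitance energy balance: M c_p dT/dt = UA(T_amb − T) + Q̇.
τ = M c_p/UA = 1161.03 s; T_ss = T_amb + Q̇/UA = 19.68 + 210.8/2.941 = 91.3563 °C.
T(t) = T_ss + (T₀ − T_ss)e^(−t/τ); set T = 77.84:
t = −τ ln[(T − T_ss)/(T₀ − T_ss)] = −1161.03 · ln(0.290384) = 1435.67 s.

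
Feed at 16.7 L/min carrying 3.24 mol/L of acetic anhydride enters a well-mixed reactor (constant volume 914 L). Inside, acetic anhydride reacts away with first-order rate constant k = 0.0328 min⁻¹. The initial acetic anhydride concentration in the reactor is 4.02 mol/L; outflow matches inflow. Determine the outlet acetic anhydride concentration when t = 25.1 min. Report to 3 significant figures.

1.95 mol/L

Species balance: V dC/dt = Q C_in − Q C − k V C.
dC/dt = (Q/V) C_in − (Q/V + k) C; effective rate a = Q/V + k = 0.018271 + 0.0328 = 0.051071 min⁻¹.
C_ss = Q C_in/(Q + kV) = 1.1591 mol/L; C(t) = C_ss + (C₀ − C_ss) e^(−a t).
C(25.1) = 1.1591 + (2.8609)·e^(−0.051071·25.1) = 1.1591 + (2.8609)·0.27751 = 1.9531 mol/L.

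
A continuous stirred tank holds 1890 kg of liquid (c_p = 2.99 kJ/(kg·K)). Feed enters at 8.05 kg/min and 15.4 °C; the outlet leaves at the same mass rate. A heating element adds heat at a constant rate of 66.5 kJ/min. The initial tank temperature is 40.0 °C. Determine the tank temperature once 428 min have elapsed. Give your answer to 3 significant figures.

21.7 °C

Unsteady energy balance on the tank contents: M c_p dT/dt = ṁ c_p (T_in − T) + 66.5.
τ = M/ṁ = 234.78 min; T_ss = T_in + Q̇/(ṁ c_p) = 15.4 + 66.5/(8.05·2.99) = 18.163 °C.
T approaches T_ss exponentially: T(t) = T_ss + (T₀ − T_ss) e^(−t/τ).
T(428) = 18.163 + (21.837)·e^(−428/234.78) = 18.163 + (21.837)·0.16155 = 21.691 °C.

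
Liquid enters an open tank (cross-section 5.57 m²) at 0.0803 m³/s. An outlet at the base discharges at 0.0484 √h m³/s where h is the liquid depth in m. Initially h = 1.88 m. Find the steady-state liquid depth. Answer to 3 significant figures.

Level balance: A dh/dt = 0.0803 − 0.0484 √h. Setting dh/dt = 0:
Q_in = 0.0484 √h_ss ⇒ √h_ss = 0.0803/0.0484 = 1.6591.
h_ss = 1.6591² = 2.7526 m. (Since h₀ = 1.88 m < h_ss, the level will rise toward this value.)

2.75 m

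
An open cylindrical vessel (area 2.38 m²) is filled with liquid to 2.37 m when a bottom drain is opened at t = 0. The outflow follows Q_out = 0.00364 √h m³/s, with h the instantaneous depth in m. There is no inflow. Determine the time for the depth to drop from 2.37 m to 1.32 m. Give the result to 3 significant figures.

511 s

Mass balance (ρ constant): A dh/dt = −0.00364 √h.
This is separable: 2 d(√h)/dt = −0.00364/A, so √h = √h₀ − (0.00364/(2A)) t.
t = 2A(√h₀ − √h)/0.00364 = 2·2.38·(√2.37 − √1.32)/0.00364
  = 4.7600 × (1.5395 − 1.1489) / 0.00364 = 510.74 s.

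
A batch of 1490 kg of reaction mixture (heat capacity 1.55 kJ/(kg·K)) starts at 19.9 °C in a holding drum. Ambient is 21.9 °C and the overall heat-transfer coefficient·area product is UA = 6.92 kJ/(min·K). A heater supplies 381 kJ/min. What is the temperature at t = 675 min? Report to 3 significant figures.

Lumped-capacitance energy balance: M c_p dT/dt = UA(T_amb − T) + Q̇.
dT/dt = (T_ss − T)/τ with T_ss = T_amb + Q̇/UA = 21.9 + 381/6.92 = 76.958 °C, τ = M c_p/UA = 1490·1.55/6.92 = 333.74 min.
This is linear first-order; T(t) = T_ss + (T₀ − T_ss) e^(−t/τ).
T(675) = 76.958 + (-57.058)·0.13232 = 69.408 °C.

69.4 °C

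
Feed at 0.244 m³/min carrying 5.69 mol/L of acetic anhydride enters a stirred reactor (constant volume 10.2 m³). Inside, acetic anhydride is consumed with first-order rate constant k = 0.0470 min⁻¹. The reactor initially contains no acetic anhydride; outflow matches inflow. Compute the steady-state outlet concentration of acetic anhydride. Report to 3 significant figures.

1.92 mol/L

V dC/dt = Q(C_in − C) − k V C.
Steady state (dC/dt = 0): C_ss = Q C_in/(Q + kV) = C_in/(1 + kV/Q).
C_ss = 0.244·5.69/(0.244 + 0.0470·10.2) = 1.3884/0.72340 = 1.9192 mol/L.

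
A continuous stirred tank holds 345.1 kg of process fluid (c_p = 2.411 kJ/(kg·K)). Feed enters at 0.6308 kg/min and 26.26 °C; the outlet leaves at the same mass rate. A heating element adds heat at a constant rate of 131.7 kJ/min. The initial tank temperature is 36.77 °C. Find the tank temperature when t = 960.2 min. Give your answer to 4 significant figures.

M c_p dT/dt = ṁ c_p (T_in − T) + Q̇.
Rearrange: dT/dt = (T_ss − T)/τ with τ = M/ṁ = 547.083 min and T_ss = T_in + Q̇/(ṁ c_p) = 112.856 °C.
Solution: T(t) = T_ss + (T₀ − T_ss) e^(−t/τ).
T(960.2) = 112.856 + (-76.0858)·e^(−960.2/547.083) = 112.856 + (-76.0858)·0.172885 = 99.7017 °C.

99.70 °C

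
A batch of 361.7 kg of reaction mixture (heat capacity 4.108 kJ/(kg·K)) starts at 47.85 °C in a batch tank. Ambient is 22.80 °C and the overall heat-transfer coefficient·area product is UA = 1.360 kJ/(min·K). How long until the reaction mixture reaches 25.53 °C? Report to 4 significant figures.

First-law balance (no shaft work): M c_p dT/dt = −UA(T − T_amb).
τ = M c_p/UA = 1092.55 min; T_ss = T_amb = 22.8000 °C.
T(t) = T_ss + (T₀ − T_ss)e^(−t/τ); set T = 25.53:
t = −τ ln[(T − T_ss)/(T₀ − T_ss)] = −1092.55 · ln(0.108982) = 2421.71 min.

2422 min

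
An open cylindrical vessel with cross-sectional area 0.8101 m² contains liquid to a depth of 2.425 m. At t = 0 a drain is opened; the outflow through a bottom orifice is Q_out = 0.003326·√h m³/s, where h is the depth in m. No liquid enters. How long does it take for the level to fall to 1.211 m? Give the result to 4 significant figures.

222.5 s

Accumulation of liquid (constant cross-section A): A dh/dt = −0.003326 √h.
∫ h^(−1/2) dh = −(0.003326/A) ∫ dt, giving 2√h = 2√h₀ − (0.003326/A) t.
t = 2A(√h₀ − √h)/0.003326 = 2·0.8101·(√2.425 − √1.211)/0.003326
  = 1.62020 × (1.55724 − 1.10045) / 0.003326 = 222.515 s.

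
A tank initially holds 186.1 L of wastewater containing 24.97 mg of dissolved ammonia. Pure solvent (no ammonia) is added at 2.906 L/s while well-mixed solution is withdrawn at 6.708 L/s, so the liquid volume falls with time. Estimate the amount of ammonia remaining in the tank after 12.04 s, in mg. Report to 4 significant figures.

15.17 mg

Total volume: dV/dt = Q_in − Q_out = -3.80200 L/s, so V(t) = 186.1 − 3.80200 t and V(12.04) = 140.324 L.
Solute balance: dm/dt = 0 − Q_out C = −Q_out m/V(t).
Separate: dm/m = −Q_out dt/V(t) ⇒ ln(m/m₀) = −(Q_out/(Q_in−Q_out)) ln(V/V₀).
m = m₀ (V₀/V)^(Q_out/(Q_in−Q_out)) = 24.97 × (186.1/140.324)^(-1.76433) = 15.1735 mg.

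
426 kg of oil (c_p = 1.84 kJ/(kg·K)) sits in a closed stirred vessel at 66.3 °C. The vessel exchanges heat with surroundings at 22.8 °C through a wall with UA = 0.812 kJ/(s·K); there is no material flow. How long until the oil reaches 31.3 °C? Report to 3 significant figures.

1580 s

Lumped-capacitance energy balance: M c_p dT/dt = UA(T_amb − T).
τ = M c_p/UA = 965.32 s; T_ss = T_amb = 22.800 °C.
T(t) = T_ss + (T₀ − T_ss)e^(−t/τ); set T = 31.3:
t = −τ ln[(T − T_ss)/(T₀ − T_ss)] = −965.32 · ln(0.19540) = 1576.1 s.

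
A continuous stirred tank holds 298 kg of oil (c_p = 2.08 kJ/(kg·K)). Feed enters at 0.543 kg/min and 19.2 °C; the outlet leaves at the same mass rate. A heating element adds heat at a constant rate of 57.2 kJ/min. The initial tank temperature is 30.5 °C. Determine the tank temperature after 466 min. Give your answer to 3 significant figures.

53.0 °C

M c_p dT/dt = ṁ c_p (T_in − T) + Q̇.
τ = M/ṁ = 548.80 min; T_ss = T_in + Q̇/(ṁ c_p) = 19.2 + 57.2/(0.543·2.08) = 69.845 °C.
Integrating: T(t) = T_ss + (T₀ − T_ss) e^(−t/τ).
T(466) = 69.845 + (-39.345)·e^(−466/548.80) = 69.845 + (-39.345)·0.42779 = 53.013 °C.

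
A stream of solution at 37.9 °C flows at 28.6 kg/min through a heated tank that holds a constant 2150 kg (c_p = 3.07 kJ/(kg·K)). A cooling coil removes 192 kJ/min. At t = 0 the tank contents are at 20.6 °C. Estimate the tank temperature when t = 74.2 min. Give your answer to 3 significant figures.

M c_p dT/dt = ṁ c_p (T_in − T) − Q̇.
Rearrange: dT/dt = (T_ss − T)/τ with τ = M/ṁ = 75.175 min and T_ss = T_in − Q̇/(ṁ c_p) = 35.713 °C.
T approaches T_ss exponentially: T(t) = T_ss + (T₀ − T_ss) e^(−t/τ).
T(74.2) = 35.713 + (-15.113)·e^(−74.2/75.175) = 35.713 + (-15.113)·0.37268 = 30.081 °C.

30.1 °C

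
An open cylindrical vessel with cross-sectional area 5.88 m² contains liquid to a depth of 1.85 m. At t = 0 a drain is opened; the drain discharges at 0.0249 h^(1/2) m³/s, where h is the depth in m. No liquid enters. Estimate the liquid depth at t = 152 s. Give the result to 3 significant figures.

With no inflow, A dh/dt = −0.0249 √h.
∫ h^(−1/2) dh = −(0.0249/A) ∫ dt, giving 2√h = 2√h₀ − (0.0249/A) t.
√h = √1.85 − 0.0249·152/(2·5.88) = 1.3601 − 0.32184 = 1.0383.
h = 1.0383² = 1.0781 m.

1.08 m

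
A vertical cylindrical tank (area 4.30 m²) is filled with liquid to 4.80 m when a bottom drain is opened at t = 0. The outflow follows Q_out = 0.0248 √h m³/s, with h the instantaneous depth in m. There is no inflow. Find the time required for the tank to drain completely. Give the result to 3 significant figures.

A dh/dt = −Q_out = −0.0248 √h.
∫ h^(−1/2) dh = −(0.0248/A) ∫ dt, giving 2√h = 2√h₀ − (0.0248/A) t.
Set h = 0: 2√h₀ = (0.0248/A) t_empty ⇒ t_empty = 2A√h₀/0.0248.
t_empty = 2·4.30·√4.80/0.0248 = 8.6000·2.1909/0.0248 = 759.74 s.

760 s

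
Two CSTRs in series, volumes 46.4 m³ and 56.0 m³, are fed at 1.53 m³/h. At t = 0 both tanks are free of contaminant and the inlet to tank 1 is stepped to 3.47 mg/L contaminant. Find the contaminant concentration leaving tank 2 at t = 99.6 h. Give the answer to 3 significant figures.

2.77 mg/L

Species balance on tank i: dCᵢ/dt = (Cᵢ₋₁ − Cᵢ)/τᵢ with τᵢ = Vᵢ/Q.
τ₁ = 46.4/1.53 = 30.327 h; τ₂ = 56.0/1.53 = 36.601 h.
Solving the cascade with C₁(0)=C₂(0)=0 gives C₂(t) = C_in[1 − (τ₁ e^(−t/τ₁) − τ₂ e^(−t/τ₂))/(τ₁ − τ₂)].
At t = 99.6: e^(−t/τ₁) = 0.037470, e^(−t/τ₂) = 0.065795.
C₂ = 3.47·[1 − (30.327·0.037470 − 36.601·0.065795)/(-6.2745)] = 3.47·0.79730 = 2.7666 mg/L.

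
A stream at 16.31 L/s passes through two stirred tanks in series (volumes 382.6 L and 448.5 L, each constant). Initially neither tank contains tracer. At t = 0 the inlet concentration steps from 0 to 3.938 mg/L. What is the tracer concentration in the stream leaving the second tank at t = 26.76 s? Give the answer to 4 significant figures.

1.117 mg/L

Species balance on tank i: dCᵢ/dt = (Cᵢ₋₁ − Cᵢ)/τᵢ with τᵢ = Vᵢ/Q.
τ₁ = 382.6/16.31 = 23.4580 s; τ₂ = 448.5/16.31 = 27.4985 s.
Tank 1: C₁ = C_in(1 − e^(−t/τ₁)). Tank 2 (τ₁ ≠ τ₂): C₂ = C_in[1 − (τ₁ e^(−t/τ₁) − τ₂ e^(−t/τ₂))/(τ₁ − τ₂)].
At t = 26.76: e^(−t/τ₁) = 0.319575, e^(−t/τ₂) = 0.377893.
C₂ = 3.938·[1 − (23.4580·0.319575 − 27.4985·0.377893)/(-4.04047)] = 3.938·0.283531 = 1.11654 mg/L.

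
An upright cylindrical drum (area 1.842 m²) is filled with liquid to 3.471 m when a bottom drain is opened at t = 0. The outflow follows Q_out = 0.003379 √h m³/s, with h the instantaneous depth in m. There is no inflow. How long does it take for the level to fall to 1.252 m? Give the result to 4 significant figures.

811.3 s

Mass balance (ρ constant): A dh/dt = −0.003379 √h.
Separate and integrate: 2(√h − √h₀) = −(0.003379/A) t.
t = 2A(√h₀ − √h)/0.003379 = 2·1.842·(√3.471 − √1.252)/0.003379
  = 3.68400 × (1.86306 − 1.11893) / 0.003379 = 811.302 s.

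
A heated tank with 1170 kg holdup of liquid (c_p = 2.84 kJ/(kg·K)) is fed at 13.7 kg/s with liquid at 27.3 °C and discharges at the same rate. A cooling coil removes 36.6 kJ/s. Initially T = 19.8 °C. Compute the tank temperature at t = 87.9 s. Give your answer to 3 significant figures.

Heat balance on the well-mixed liquid: M c_p dT/dt = ṁ c_p (T_in − T) − 36.6.
τ = M/ṁ = 85.401 s; T_ss = T_in − Q̇/(ṁ c_p) = 27.3 − 36.6/(13.7·2.84) = 26.359 °C.
Solution: T(t) = T_ss + (T₀ − T_ss) e^(−t/τ).
T(87.9) = 26.359 + (-6.5593)·e^(−87.9/85.401) = 26.359 + (-6.5593)·0.35727 = 24.016 °C.

24.0 °C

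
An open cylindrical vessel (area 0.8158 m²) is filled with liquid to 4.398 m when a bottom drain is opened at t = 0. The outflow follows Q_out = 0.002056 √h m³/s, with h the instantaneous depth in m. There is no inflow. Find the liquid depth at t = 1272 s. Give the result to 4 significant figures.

0.2443 m

Volume balance on the tank: A dh/dt = −0.002056 √h.
Separate and integrate: 2(√h − √h₀) = −(0.002056/A) t.
√h = √4.398 − 0.002056·1272/(2·0.8158) = 2.09714 − 1.60286 = 0.494277.
h = 0.494277² = 0.244310 m.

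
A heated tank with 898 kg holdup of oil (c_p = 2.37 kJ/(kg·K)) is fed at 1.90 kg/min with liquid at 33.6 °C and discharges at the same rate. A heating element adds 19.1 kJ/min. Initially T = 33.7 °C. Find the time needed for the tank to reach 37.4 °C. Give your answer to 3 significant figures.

Energy balance: M c_p dT/dt = ṁ c_p (T_in − T) + 19.1.
τ = M/ṁ = 472.63 min; T_ss = T_in + Q̇/(ṁ c_p) = 37.842 °C.
T(t) = T_ss + (T₀ − T_ss) e^(−t/τ). Set T = 37.4:
e^(−t/τ) = (37.4 − 37.842)/(33.7 − 37.842) = 0.10663
t = −472.63 · ln(0.10663) = 1057.9 min.

1060 min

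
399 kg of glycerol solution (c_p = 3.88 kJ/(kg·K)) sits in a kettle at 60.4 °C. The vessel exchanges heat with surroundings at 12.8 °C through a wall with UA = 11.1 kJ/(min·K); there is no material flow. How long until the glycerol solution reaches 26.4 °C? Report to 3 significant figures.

175 min

Lumped-capacitance energy balance: M c_p dT/dt = UA(T_amb − T).
τ = M c_p/UA = 139.47 min; T_ss = T_amb = 12.800 °C.
T(t) = T_ss + (T₀ − T_ss)e^(−t/τ); set T = 26.4:
t = −τ ln[(T − T_ss)/(T₀ − T_ss)] = −139.47 · ln(0.28571) = 174.72 min.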